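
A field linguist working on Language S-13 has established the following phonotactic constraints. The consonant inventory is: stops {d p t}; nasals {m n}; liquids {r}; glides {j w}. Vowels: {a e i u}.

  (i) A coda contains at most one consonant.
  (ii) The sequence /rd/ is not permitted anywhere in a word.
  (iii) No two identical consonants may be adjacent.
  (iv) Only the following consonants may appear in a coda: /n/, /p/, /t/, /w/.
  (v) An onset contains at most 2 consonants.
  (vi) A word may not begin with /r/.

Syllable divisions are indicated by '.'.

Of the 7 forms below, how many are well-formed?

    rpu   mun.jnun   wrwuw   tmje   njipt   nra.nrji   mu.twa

rpu — violates constraint (vi): word begins with /r/ → ill-formed
mun.jnun — σ1 onset /m/, coda /n/ ok; σ2 onset /jn/ (2C), coda /n/ ok → well-formed
wrwuw — violates constraint (v): syllable 1 onset /wrw/ has 3 consonants (> 2) → ill-formed
tmje — violates constraint (v): syllable 1 onset /tmj/ has 3 consonants (> 2) → ill-formed
njipt — violates constraint (i): syllable 1 coda /pt/ has 2 consonants (> 1) → ill-formed
nra.nrji — violates constraint (v): syllable 2 onset /nrj/ has 3 consonants (> 2) → ill-formed
mu.twa — σ1 onset /m/, coda /∅/ ok; σ2 onset /tw/ (2C), coda /∅/ ok → well-formed
Well-formed: mun.jnun, mu.twa → 2.

2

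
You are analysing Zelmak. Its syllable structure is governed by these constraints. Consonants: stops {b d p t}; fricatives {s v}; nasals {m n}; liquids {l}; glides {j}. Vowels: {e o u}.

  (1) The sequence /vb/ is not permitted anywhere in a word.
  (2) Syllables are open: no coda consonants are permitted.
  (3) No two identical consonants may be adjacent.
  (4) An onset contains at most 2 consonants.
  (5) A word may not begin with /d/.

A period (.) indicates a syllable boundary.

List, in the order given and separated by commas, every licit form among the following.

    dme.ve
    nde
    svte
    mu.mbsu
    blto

nde

dme.ve — violates constraint 5: word begins with /d/ → illicit
nde — σ1 onset /nd/ (2C), coda /∅/ ok → licit
svte — violates constraint 4: syllable 1 onset /svt/ has 3 consonants (> 2) → illicit
mu.mbsu — violates constraint 4: syllable 2 onset /mbs/ has 3 consonants (> 2) → illicit
blto — violates constraint 4: syllable 1 onset /blt/ has 3 consonants (> 2) → illicit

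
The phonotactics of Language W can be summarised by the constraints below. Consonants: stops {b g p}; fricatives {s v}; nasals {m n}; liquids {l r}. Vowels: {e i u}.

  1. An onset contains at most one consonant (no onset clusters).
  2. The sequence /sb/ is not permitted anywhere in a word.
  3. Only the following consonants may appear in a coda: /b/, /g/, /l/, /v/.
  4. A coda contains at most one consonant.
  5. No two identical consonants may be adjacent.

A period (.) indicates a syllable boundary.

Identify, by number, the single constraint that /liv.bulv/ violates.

/liv.bulv/: syllable 2 coda /lv/ has 2 consonants (> 1).
This is a violation of constraint 4: "A coda contains at most one consonant."
The remaining constraints (1, 2, 3, 5) are satisfied.

4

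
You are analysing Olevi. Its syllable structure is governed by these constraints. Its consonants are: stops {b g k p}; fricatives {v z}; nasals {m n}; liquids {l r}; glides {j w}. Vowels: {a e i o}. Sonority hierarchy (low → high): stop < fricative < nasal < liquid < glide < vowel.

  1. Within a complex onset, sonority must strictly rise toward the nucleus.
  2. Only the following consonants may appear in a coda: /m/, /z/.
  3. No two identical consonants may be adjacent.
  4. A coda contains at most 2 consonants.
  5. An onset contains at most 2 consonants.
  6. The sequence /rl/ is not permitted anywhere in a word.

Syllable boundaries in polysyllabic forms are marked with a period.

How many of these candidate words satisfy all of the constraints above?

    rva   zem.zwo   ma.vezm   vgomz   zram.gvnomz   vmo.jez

rva — violates constraint 1: syllable 1 onset /rv/: /r/ (liquid, 4) → /v/ (fricative, 2) does not rise → not permitted
zem.zwo — σ1 onset /z/, coda /m/ ok; σ2 onset /zw/ (2→5 rises), coda /∅/ ok → permitted
ma.vezm — σ1 onset /m/, coda /∅/ ok; σ2 onset /v/, coda /zm/ (2C) ok → permitted
vgomz — violates constraint 1: syllable 1 onset /vg/: /v/ (fricative, 2) → /g/ (stop, 1) does not rise → not permitted
zram.gvnomz — violates constraint 5: syllable 2 onset /gvn/ has 3 consonants (> 2) → not permitted
vmo.jez — σ1 onset /vm/ (2→3 rises), coda /∅/ ok; σ2 onset /j/, coda /z/ ok → permitted
Permitted: zem.zwo, ma.vezm, vmo.jez → 3.

3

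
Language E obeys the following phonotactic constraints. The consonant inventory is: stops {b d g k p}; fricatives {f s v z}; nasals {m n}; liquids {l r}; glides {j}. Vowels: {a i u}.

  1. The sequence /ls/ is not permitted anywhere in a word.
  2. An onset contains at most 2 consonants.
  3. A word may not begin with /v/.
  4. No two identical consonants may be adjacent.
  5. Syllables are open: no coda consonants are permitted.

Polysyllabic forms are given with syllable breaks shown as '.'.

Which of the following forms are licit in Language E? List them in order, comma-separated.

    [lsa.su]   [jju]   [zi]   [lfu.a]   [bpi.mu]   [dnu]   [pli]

[lsa.su] — violates constraint 1: contains banned sequence /ls/ → illicit
[jju] — violates constraint 4: adjacent identical consonants /jj/ → illicit
[zi] — σ1 onset /z/, coda /∅/ ok → licit
[lfu.a] — σ1 onset /lf/ (2C), coda /∅/ ok; σ2 onset /∅/, coda /∅/ ok → licit
[bpi.mu] — σ1 onset /bp/ (2C), coda /∅/ ok; σ2 onset /m/, coda /∅/ ok → licit
[dnu] — σ1 onset /dn/ (2C), coda /∅/ ok → licit
[pli] — σ1 onset /pl/ (2C), coda /∅/ ok → licit

[zi], [lfu.a], [bpi.mu], [dnu], [pli]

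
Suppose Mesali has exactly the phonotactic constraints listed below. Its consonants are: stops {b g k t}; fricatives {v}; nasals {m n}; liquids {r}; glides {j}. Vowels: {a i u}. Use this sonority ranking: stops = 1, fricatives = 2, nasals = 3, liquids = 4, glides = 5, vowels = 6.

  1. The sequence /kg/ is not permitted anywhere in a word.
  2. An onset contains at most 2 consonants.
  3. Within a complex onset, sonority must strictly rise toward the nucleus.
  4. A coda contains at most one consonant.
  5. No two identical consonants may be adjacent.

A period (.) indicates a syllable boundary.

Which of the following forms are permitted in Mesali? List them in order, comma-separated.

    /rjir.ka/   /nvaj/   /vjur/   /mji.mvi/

/rjir.ka/ — σ1 onset /rj/ (4→5 rises), coda /r/ ok; σ2 onset /k/, coda /∅/ ok → permitted
/nvaj/ — violates constraint 3: syllable 1 onset /nv/: /n/ (nasal, 3) → /v/ (fricative, 2) does not rise → not permitted
/vjur/ — σ1 onset /vj/ (2→5 rises), coda /r/ ok → permitted
/mji.mvi/ — violates constraint 3: syllable 2 onset /mv/: /m/ (nasal, 3) → /v/ (fricative, 2) does not rise → not permitted

/rjir.ka/, /vjur/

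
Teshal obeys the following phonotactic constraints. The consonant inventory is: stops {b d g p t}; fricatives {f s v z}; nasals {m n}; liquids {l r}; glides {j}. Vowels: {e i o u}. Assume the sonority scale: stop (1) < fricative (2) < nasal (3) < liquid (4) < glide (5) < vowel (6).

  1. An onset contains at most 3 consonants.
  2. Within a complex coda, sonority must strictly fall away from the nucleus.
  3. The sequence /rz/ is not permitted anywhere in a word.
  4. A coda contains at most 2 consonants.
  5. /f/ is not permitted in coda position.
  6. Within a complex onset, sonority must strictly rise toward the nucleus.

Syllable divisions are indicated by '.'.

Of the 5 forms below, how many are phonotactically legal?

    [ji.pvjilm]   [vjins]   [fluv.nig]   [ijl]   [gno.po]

5

[ji.pvjilm] — σ1 onset /j/, coda /∅/ ok; σ2 onset /pvj/ (1→2→5 rises), coda /lm/ (4→3 falls) ok → phonotactically legal
[vjins] — σ1 onset /vj/ (2→5 rises), coda /ns/ (3→2 falls) ok → phonotactically legal
[fluv.nig] — σ1 onset /fl/ (2→4 rises), coda /v/ ok; σ2 onset /n/, coda /g/ ok → phonotactically legal
[ijl] — σ1 onset /∅/, coda /jl/ (5→4 falls) ok → phonotactically legal
[gno.po] — σ1 onset /gn/ (1→3 rises), coda /∅/ ok; σ2 onset /p/, coda /∅/ ok → phonotactically legal
Phonotactically legal: [ji.pvjilm], [vjins], [fluv.nig], [ijl], [gno.po] → 5.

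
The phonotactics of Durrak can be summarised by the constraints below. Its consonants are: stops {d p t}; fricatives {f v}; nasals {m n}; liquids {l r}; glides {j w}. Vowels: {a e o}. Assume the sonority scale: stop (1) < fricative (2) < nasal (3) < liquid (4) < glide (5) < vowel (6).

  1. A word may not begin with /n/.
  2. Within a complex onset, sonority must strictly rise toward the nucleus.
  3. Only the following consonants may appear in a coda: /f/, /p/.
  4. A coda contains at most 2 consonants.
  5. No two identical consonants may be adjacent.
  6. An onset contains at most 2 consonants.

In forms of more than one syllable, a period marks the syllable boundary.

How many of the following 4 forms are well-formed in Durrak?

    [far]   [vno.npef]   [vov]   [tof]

[far] — violates constraint 3: syllable 1 coda contains /r/, which is not a licensed coda consonant → ill-formed
[vno.npef] — violates constraint 2: syllable 2 onset /np/: /n/ (nasal, 3) → /p/ (stop, 1) does not rise → ill-formed
[vov] — violates constraint 3: syllable 1 coda contains /v/, which is not a licensed coda consonant → ill-formed
[tof] — σ1 onset /t/, coda /f/ ok → well-formed
Well-formed: [tof] → 1.

1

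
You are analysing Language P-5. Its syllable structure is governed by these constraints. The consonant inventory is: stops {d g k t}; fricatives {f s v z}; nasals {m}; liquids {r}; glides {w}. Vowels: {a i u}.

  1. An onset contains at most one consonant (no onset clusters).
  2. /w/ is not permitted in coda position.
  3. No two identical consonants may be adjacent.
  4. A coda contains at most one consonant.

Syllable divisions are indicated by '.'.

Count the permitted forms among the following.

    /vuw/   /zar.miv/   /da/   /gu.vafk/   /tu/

/vuw/ — violates constraint 2: syllable 1 coda contains /w/ → not permitted
/zar.miv/ — σ1 onset /z/, coda /r/ ok; σ2 onset /m/, coda /v/ ok → permitted
/da/ — σ1 onset /d/, coda /∅/ ok → permitted
/gu.vafk/ — violates constraint 4: syllable 2 coda /fk/ has 2 consonants (> 1) → not permitted
/tu/ — σ1 onset /t/, coda /∅/ ok → permitted
Permitted: /zar.miv/, /da/, /tu/ → 3.

3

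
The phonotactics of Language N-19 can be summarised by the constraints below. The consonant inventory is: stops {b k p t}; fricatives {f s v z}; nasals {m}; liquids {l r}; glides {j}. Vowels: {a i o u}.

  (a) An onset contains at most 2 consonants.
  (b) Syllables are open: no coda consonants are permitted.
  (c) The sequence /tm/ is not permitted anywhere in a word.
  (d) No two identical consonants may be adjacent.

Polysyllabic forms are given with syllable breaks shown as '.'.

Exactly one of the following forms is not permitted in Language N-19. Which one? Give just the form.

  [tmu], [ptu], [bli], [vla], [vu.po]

[tmu]

[tmu] — violates constraint (c): contains banned sequence /tm/ → not permitted
[ptu] — σ1 onset /pt/ (2C), coda /∅/ ok → permitted
[bli] — σ1 onset /bl/ (2C), coda /∅/ ok → permitted
[vla] — σ1 onset /vl/ (2C), coda /∅/ ok → permitted
[vu.po] — σ1 onset /v/, coda /∅/ ok; σ2 onset /p/, coda /∅/ ok → permitted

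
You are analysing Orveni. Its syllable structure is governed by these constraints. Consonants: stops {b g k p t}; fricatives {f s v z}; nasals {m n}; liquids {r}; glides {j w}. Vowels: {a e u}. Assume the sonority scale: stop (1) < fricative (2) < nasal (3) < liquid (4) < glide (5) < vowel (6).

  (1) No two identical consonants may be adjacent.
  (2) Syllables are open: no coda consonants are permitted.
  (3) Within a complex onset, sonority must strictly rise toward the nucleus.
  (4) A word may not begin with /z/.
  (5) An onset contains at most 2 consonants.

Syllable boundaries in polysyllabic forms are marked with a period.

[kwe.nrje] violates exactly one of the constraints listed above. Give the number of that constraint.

[kwe.nrje]: syllable 2 onset /nrj/ has 3 consonants (> 2).
This is a violation of constraint 5: "An onset contains at most 2 consonants."
The remaining constraints (1, 2, 3, 4) are satisfied.

5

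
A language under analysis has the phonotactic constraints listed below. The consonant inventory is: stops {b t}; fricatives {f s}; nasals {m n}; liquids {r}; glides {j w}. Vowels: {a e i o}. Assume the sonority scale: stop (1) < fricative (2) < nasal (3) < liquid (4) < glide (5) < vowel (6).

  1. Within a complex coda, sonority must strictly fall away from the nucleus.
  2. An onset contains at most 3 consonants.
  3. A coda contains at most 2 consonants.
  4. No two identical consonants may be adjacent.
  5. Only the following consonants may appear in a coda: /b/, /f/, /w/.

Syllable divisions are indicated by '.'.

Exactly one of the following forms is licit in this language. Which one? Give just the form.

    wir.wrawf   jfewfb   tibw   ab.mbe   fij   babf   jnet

ab.mbe

wir.wrawf — violates constraint 5: syllable 1 coda contains /r/, which is not a licensed coda consonant → illicit
jfewfb — violates constraint 3: syllable 1 coda /wfb/ has 3 consonants (> 2) → illicit
tibw — violates constraint 1: syllable 1 coda /bw/: /b/ (stop, 1) → /w/ (glide, 5) does not fall → illicit
ab.mbe — σ1 onset /∅/, coda /b/ ok; σ2 onset /mb/ (2C), coda /∅/ ok → licit
fij — violates constraint 5: syllable 1 coda contains /j/, which is not a licensed coda consonant → illicit
babf — violates constraint 1: syllable 1 coda /bf/: /b/ (stop, 1) → /f/ (fricative, 2) does not fall → illicit
jnet — violates constraint 5: syllable 1 coda contains /t/, which is not a licensed coda consonant → illicit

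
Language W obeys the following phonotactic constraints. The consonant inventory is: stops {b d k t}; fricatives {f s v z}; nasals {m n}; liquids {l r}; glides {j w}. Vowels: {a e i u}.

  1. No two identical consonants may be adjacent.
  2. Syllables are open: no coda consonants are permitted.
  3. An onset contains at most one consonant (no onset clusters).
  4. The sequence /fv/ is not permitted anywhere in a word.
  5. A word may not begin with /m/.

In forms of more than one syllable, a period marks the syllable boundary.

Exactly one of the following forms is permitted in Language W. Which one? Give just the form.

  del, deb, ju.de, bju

ju.de

del — violates constraint 2: syllable 1 coda /l/ has 1 consonant (> 0) → not permitted
deb — violates constraint 2: syllable 1 coda /b/ has 1 consonant (> 0) → not permitted
ju.de — σ1 onset /j/, coda /∅/ ok; σ2 onset /d/, coda /∅/ ok → permitted
bju — violates constraint 3: syllable 1 onset /bj/ has 2 consonants (> 1) → not permitted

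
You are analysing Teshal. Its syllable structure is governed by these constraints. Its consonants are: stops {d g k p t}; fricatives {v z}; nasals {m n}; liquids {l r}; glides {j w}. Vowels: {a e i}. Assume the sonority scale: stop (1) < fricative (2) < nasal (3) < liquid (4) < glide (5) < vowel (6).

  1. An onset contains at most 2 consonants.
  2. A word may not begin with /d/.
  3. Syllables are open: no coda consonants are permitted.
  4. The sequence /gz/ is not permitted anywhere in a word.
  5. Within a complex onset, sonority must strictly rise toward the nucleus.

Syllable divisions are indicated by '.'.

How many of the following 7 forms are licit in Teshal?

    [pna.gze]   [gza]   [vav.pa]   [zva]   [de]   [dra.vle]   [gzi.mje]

[pna.gze] — violates constraint 4: contains banned sequence /gz/ → illicit
[gza] — violates constraint 4: contains banned sequence /gz/ → illicit
[vav.pa] — violates constraint 3: syllable 1 coda /v/ has 1 consonant (> 0) → illicit
[zva] — violates constraint 5: syllable 1 onset /zv/: /z/ (fricative, 2) → /v/ (fricative, 2) does not rise → illicit
[de] — violates constraint 2: word begins with /d/ → illicit
[dra.vle] — violates constraint 2: word begins with /d/ → illicit
[gzi.mje] — violates constraint 4: contains banned sequence /gz/ → illicit
No form is licit → 0.

0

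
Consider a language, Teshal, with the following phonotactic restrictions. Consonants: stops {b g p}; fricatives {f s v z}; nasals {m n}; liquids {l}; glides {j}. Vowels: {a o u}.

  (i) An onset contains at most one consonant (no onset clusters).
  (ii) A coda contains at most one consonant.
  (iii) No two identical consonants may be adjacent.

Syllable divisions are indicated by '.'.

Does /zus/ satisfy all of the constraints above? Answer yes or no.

yes

/zus/ — σ1 onset /z/, coda /s/ ok → permitted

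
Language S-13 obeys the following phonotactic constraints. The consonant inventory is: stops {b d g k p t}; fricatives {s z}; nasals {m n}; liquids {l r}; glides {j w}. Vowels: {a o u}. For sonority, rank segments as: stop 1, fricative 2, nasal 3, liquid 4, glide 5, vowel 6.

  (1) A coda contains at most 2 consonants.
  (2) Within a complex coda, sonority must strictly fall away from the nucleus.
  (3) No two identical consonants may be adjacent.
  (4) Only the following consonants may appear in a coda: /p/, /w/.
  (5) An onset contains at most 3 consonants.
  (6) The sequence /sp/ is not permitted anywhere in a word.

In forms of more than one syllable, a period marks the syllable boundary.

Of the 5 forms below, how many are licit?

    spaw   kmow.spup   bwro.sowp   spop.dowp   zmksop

spaw — violates constraint 6: contains banned sequence /sp/ → illicit
kmow.spup — violates constraint 6: contains banned sequence /sp/ → illicit
bwro.sowp — σ1 onset /bwr/ (3C), coda /∅/ ok; σ2 onset /s/, coda /wp/ (5→1 falls) ok → licit
spop.dowp — violates constraint 6: contains banned sequence /sp/ → illicit
zmksop — violates constraint 5: syllable 1 onset /zmks/ has 4 consonants (> 3) → illicit
Licit: bwro.sowp → 1.

1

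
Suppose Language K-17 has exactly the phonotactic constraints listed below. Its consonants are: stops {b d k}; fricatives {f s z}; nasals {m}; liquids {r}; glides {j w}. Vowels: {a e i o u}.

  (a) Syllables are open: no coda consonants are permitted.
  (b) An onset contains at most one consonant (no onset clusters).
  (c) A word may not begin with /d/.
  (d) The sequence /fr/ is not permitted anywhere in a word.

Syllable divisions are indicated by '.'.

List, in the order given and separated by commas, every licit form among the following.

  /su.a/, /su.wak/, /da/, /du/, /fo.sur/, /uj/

/su.a/

/su.a/ — σ1 onset /s/, coda /∅/ ok; σ2 onset /∅/, coda /∅/ ok → licit
/su.wak/ — violates constraint (a): syllable 2 coda /k/ has 1 consonant (> 0) → illicit
/da/ — violates constraint (c): word begins with /d/ → illicit
/du/ — violates constraint (c): word begins with /d/ → illicit
/fo.sur/ — violates constraint (a): syllable 2 coda /r/ has 1 consonant (> 0) → illicit
/uj/ — violates constraint (a): syllable 1 coda /j/ has 1 consonant (> 0) → illicit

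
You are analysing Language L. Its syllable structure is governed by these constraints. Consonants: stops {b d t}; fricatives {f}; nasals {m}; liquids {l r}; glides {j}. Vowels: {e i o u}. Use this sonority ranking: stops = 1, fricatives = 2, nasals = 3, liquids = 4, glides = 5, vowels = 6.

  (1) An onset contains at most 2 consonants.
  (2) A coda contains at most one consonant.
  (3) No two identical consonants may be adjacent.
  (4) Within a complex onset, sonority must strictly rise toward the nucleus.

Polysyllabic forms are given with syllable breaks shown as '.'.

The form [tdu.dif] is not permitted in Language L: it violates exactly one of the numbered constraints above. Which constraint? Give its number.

4

[tdu.dif]: syllable 1 onset /td/: /t/ (stop, 1) → /d/ (stop, 1) does not rise.
This is a violation of constraint 4: "Within a complex onset, sonority must strictly rise toward the nucleus."
The remaining constraints (1, 2, 3) are satisfied.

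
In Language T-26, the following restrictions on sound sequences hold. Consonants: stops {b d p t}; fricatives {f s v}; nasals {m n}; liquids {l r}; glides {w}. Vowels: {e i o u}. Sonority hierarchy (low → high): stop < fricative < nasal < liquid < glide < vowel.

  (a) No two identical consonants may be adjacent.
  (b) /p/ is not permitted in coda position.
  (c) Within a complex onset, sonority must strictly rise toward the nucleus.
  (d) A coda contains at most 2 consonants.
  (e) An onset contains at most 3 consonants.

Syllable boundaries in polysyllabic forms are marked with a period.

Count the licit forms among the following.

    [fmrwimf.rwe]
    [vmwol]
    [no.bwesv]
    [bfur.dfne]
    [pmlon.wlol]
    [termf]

[fmrwimf.rwe] — violates constraint (e): syllable 1 onset /fmrw/ has 4 consonants (> 3) → illicit
[vmwol] — σ1 onset /vmw/ (2→3→5 rises), coda /l/ ok → licit
[no.bwesv] — σ1 onset /n/, coda /∅/ ok; σ2 onset /bw/ (1→5 rises), coda /sv/ (2C) ok → licit
[bfur.dfne] — σ1 onset /bf/ (1→2 rises), coda /r/ ok; σ2 onset /dfn/ (1→2→3 rises), coda /∅/ ok → licit
[pmlon.wlol] — violates constraint (c): syllable 2 onset /wl/: /w/ (glide, 5) → /l/ (liquid, 4) does not rise → illicit
[termf] — violates constraint (d): syllable 1 coda /rmf/ has 3 consonants (> 2) → illicit
Licit: [vmwol], [no.bwesv], [bfur.dfne] → 3.

3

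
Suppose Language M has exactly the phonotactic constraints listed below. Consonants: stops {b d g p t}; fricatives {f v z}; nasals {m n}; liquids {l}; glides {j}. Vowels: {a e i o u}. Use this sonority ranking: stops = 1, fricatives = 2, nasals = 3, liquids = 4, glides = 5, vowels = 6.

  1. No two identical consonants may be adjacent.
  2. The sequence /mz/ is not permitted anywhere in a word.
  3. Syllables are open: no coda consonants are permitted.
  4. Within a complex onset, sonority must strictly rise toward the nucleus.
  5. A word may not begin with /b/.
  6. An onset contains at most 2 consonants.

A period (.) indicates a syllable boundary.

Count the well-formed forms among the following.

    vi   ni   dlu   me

4

vi — σ1 onset /v/, coda /∅/ ok → well-formed
ni — σ1 onset /n/, coda /∅/ ok → well-formed
dlu — σ1 onset /dl/ (1→4 rises), coda /∅/ ok → well-formed
me — σ1 onset /m/, coda /∅/ ok → well-formed
Well-formed: vi, ni, dlu, me → 4.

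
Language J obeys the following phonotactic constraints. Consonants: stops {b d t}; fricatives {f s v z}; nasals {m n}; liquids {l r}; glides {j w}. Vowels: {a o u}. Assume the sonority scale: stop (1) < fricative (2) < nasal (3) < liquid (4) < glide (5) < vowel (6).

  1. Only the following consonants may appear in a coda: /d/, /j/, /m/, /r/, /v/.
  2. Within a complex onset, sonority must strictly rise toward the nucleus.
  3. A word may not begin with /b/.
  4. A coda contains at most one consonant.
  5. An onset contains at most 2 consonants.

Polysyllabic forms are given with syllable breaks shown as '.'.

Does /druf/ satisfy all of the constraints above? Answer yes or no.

/druf/ — violates constraint 1: syllable 1 coda contains /f/, which is not a licensed coda consonant → ill-formed

no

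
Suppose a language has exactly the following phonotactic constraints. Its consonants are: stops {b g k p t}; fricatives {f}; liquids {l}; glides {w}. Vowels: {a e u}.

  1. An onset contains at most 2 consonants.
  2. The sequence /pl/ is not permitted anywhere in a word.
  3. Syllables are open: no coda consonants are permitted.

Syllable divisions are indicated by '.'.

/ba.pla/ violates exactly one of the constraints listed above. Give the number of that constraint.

2

/ba.pla/: contains banned sequence /pl/.
This is a violation of constraint 2: "The sequence /pl/ is not permitted anywhere in a word."
The remaining constraints (1, 3) are satisfied.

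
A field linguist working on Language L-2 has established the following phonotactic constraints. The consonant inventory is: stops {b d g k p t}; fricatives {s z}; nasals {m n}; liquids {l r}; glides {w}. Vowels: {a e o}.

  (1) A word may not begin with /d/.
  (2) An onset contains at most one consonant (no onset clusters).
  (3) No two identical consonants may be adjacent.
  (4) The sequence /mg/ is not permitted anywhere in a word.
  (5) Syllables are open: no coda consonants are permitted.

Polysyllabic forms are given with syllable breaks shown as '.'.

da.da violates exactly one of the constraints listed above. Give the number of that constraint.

da.da: word begins with /d/.
This is a violation of constraint 1: "A word may not begin with /d/."
The remaining constraints (2, 3, 4, 5) are satisfied.

1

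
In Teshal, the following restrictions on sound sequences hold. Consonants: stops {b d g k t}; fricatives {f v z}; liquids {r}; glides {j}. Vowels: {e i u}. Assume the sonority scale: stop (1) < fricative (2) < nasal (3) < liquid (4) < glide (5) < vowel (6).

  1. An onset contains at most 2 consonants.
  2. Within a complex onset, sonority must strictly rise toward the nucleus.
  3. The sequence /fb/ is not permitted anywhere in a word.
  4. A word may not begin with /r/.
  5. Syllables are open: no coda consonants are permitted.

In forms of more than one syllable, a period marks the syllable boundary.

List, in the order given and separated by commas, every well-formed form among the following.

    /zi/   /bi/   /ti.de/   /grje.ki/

/zi/, /bi/, /ti.de/

/zi/ — σ1 onset /z/, coda /∅/ ok → well-formed
/bi/ — σ1 onset /b/, coda /∅/ ok → well-formed
/ti.de/ — σ1 onset /t/, coda /∅/ ok; σ2 onset /d/, coda /∅/ ok → well-formed
/grje.ki/ — violates constraint 1: syllable 1 onset /grj/ has 3 consonants (> 2) → ill-formed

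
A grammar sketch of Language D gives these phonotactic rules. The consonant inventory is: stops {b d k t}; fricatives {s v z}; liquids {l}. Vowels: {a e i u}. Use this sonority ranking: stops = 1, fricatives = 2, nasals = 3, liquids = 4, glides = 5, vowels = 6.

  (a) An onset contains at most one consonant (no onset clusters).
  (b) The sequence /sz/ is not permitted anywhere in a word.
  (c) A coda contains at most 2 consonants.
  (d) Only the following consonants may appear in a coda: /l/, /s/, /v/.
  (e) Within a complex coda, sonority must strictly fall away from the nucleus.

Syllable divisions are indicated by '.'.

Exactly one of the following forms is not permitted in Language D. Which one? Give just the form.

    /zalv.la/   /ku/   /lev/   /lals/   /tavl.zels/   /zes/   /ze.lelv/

/tavl.zels/

/zalv.la/ — σ1 onset /z/, coda /lv/ (4→2 falls) ok; σ2 onset /l/, coda /∅/ ok → permitted
/ku/ — σ1 onset /k/, coda /∅/ ok → permitted
/lev/ — σ1 onset /l/, coda /v/ ok → permitted
/lals/ — σ1 onset /l/, coda /ls/ (4→2 falls) ok → permitted
/tavl.zels/ — violates constraint (e): syllable 1 coda /vl/: /v/ (fricative, 2) → /l/ (liquid, 4) does not fall → not permitted
/zes/ — σ1 onset /z/, coda /s/ ok → permitted
/ze.lelv/ — σ1 onset /z/, coda /∅/ ok; σ2 onset /l/, coda /lv/ (4→2 falls) ok → permitted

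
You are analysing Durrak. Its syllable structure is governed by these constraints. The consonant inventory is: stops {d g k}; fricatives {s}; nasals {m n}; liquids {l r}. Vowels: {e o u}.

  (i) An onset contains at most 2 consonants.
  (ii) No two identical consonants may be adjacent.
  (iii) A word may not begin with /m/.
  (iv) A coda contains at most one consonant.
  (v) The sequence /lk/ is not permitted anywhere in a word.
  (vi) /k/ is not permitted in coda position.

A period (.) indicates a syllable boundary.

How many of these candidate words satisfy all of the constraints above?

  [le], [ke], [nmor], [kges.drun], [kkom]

[le] — σ1 onset /l/, coda /∅/ ok → licit
[ke] — σ1 onset /k/, coda /∅/ ok → licit
[nmor] — σ1 onset /nm/ (2C), coda /r/ ok → licit
[kges.drun] — σ1 onset /kg/ (2C), coda /s/ ok; σ2 onset /dr/ (2C), coda /n/ ok → licit
[kkom] — violates constraint (ii): adjacent identical consonants /kk/ → illicit
Licit: [le], [ke], [nmor], [kges.drun] → 4.

4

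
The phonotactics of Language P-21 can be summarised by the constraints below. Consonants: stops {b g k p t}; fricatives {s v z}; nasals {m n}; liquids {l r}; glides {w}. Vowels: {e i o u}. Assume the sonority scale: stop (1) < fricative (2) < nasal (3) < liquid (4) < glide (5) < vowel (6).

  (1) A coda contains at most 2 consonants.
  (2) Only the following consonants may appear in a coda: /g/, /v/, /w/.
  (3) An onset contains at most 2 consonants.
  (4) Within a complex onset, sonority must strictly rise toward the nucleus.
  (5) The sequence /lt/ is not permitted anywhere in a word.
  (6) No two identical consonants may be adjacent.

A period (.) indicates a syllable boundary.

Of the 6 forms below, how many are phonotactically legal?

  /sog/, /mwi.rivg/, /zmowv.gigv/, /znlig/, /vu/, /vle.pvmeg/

4

/sog/ — σ1 onset /s/, coda /g/ ok → phonotactically legal
/mwi.rivg/ — σ1 onset /mw/ (3→5 rises), coda /∅/ ok; σ2 onset /r/, coda /vg/ (2C) ok → phonotactically legal
/zmowv.gigv/ — σ1 onset /zm/ (2→3 rises), coda /wv/ (2C) ok; σ2 onset /g/, coda /gv/ (2C) ok → phonotactically legal
/znlig/ — violates constraint 3: syllable 1 onset /znl/ has 3 consonants (> 2) → phonotactically illegal
/vu/ — σ1 onset /v/, coda /∅/ ok → phonotactically legal
/vle.pvmeg/ — violates constraint 3: syllable 2 onset /pvm/ has 3 consonants (> 2) → phonotactically illegal
Phonotactically legal: /sog/, /mwi.rivg/, /zmowv.gigv/, /vu/ → 4.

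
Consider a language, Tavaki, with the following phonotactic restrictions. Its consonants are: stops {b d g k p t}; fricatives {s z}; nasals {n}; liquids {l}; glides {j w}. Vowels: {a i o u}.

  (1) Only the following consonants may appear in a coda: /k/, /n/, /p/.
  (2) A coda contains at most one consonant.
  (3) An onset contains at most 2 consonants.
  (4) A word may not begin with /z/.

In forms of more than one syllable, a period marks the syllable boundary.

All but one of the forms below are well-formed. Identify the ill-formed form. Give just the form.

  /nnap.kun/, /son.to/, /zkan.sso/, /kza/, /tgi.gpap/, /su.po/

/nnap.kun/ — σ1 onset /nn/ (2C), coda /p/ ok; σ2 onset /k/, coda /n/ ok → well-formed
/son.to/ — σ1 onset /s/, coda /n/ ok; σ2 onset /t/, coda /∅/ ok → well-formed
/zkan.sso/ — violates constraint 4: word begins with /z/ → ill-formed
/kza/ — σ1 onset /kz/ (2C), coda /∅/ ok → well-formed
/tgi.gpap/ — σ1 onset /tg/ (2C), coda /∅/ ok; σ2 onset /gp/ (2C), coda /p/ ok → well-formed
/su.po/ — σ1 onset /s/, coda /∅/ ok; σ2 onset /p/, coda /∅/ ok → well-formed

/zkan.sso/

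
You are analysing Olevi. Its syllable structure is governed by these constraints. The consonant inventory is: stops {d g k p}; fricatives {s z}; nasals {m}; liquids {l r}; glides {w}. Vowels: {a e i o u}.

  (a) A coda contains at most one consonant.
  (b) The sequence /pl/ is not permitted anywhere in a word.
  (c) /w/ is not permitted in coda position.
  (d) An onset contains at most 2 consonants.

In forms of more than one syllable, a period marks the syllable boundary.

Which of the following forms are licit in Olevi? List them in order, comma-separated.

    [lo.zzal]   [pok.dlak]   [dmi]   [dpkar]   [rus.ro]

[lo.zzal], [pok.dlak], [dmi], [rus.ro]

[lo.zzal] — σ1 onset /l/, coda /∅/ ok; σ2 onset /zz/ (2C), coda /l/ ok → licit
[pok.dlak] — σ1 onset /p/, coda /k/ ok; σ2 onset /dl/ (2C), coda /k/ ok → licit
[dmi] — σ1 onset /dm/ (2C), coda /∅/ ok → licit
[dpkar] — violates constraint (d): syllable 1 onset /dpk/ has 3 consonants (> 2) → illicit
[rus.ro] — σ1 onset /r/, coda /s/ ok; σ2 onset /r/, coda /∅/ ok → licit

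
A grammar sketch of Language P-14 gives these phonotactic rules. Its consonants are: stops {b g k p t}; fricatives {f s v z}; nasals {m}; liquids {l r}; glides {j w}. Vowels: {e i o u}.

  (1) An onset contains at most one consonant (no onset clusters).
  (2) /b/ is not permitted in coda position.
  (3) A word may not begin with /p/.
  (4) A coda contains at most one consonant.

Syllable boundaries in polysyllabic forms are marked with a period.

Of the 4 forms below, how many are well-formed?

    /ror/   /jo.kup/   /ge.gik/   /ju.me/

/ror/ — σ1 onset /r/, coda /r/ ok → well-formed
/jo.kup/ — σ1 onset /j/, coda /∅/ ok; σ2 onset /k/, coda /p/ ok → well-formed
/ge.gik/ — σ1 onset /g/, coda /∅/ ok; σ2 onset /g/, coda /k/ ok → well-formed
/ju.me/ — σ1 onset /j/, coda /∅/ ok; σ2 onset /m/, coda /∅/ ok → well-formed
Well-formed: /ror/, /jo.kup/, /ge.gik/, /ju.me/ → 4.

4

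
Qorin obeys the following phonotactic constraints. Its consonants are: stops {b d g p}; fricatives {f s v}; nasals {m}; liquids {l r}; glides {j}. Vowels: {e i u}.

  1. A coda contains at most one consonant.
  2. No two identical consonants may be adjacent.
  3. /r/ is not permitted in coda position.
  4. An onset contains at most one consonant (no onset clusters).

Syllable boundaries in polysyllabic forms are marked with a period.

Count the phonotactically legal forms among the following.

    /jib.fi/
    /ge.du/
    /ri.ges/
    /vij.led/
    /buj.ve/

/jib.fi/ — σ1 onset /j/, coda /b/ ok; σ2 onset /f/, coda /∅/ ok → phonotactically legal
/ge.du/ — σ1 onset /g/, coda /∅/ ok; σ2 onset /d/, coda /∅/ ok → phonotactically legal
/ri.ges/ — σ1 onset /r/, coda /∅/ ok; σ2 onset /g/, coda /s/ ok → phonotactically legal
/vij.led/ — σ1 onset /v/, coda /j/ ok; σ2 onset /l/, coda /d/ ok → phonotactically legal
/buj.ve/ — σ1 onset /b/, coda /j/ ok; σ2 onset /v/, coda /∅/ ok → phonotactically legal
Phonotactically legal: /jib.fi/, /ge.du/, /ri.ges/, /vij.led/, /buj.ve/ → 5.

5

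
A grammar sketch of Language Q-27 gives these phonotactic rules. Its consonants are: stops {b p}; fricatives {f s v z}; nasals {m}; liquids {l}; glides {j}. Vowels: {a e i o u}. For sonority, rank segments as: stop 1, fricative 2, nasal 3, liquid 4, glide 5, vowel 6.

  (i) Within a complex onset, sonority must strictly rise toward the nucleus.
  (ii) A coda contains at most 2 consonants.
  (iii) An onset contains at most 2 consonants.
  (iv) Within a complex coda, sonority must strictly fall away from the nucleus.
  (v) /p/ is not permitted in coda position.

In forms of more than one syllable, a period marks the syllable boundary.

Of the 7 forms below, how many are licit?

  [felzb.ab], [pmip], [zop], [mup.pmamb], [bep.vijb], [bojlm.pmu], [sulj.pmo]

[felzb.ab] — violates constraint (ii): syllable 1 coda /lzb/ has 3 consonants (> 2) → illicit
[pmip] — violates constraint (v): syllable 1 coda contains /p/ → illicit
[zop] — violates constraint (v): syllable 1 coda contains /p/ → illicit
[mup.pmamb] — violates constraint (v): syllable 1 coda contains /p/ → illicit
[bep.vijb] — violates constraint (v): syllable 1 coda contains /p/ → illicit
[bojlm.pmu] — violates constraint (ii): syllable 1 coda /jlm/ has 3 consonants (> 2) → illicit
[sulj.pmo] — violates constraint (iv): syllable 1 coda /lj/: /l/ (liquid, 4) → /j/ (glide, 5) does not fall → illicit
No form is licit → 0.

0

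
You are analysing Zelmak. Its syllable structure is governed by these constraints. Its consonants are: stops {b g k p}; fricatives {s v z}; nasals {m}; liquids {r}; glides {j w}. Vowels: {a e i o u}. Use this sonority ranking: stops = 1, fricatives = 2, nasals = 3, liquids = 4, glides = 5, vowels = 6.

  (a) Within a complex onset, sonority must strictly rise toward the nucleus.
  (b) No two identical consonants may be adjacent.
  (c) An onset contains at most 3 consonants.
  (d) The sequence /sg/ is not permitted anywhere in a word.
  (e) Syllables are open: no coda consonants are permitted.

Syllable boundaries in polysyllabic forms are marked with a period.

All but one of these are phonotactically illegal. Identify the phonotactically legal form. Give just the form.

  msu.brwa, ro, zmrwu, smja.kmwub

msu.brwa — violates constraint (a): syllable 1 onset /ms/: /m/ (nasal, 3) → /s/ (fricative, 2) does not rise → phonotactically illegal
ro — σ1 onset /r/, coda /∅/ ok → phonotactically legal
zmrwu — violates constraint (c): syllable 1 onset /zmrw/ has 4 consonants (> 3) → phonotactically illegal
smja.kmwub — violates constraint (e): syllable 2 coda /b/ has 1 consonant (> 0) → phonotactically illegal

ro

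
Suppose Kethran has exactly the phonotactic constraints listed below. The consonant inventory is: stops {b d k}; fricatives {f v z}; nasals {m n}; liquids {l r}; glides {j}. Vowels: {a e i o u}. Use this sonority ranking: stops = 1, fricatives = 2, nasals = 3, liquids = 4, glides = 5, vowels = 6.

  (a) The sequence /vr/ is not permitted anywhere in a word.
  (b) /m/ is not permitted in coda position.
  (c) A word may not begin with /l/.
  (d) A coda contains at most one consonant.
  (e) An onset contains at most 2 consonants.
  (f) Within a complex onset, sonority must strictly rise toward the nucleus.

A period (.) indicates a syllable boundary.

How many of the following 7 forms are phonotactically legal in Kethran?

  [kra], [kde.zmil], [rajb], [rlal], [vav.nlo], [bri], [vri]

[kra] — σ1 onset /kr/ (1→4 rises), coda /∅/ ok → phonotactically legal
[kde.zmil] — violates constraint (f): syllable 1 onset /kd/: /k/ (stop, 1) → /d/ (stop, 1) does not rise → phonotactically illegal
[rajb] — violates constraint (d): syllable 1 coda /jb/ has 2 consonants (> 1) → phonotactically illegal
[rlal] — violates constraint (f): syllable 1 onset /rl/: /r/ (liquid, 4) → /l/ (liquid, 4) does not rise → phonotactically illegal
[vav.nlo] — σ1 onset /v/, coda /v/ ok; σ2 onset /nl/ (3→4 rises), coda /∅/ ok → phonotactically legal
[bri] — σ1 onset /br/ (1→4 rises), coda /∅/ ok → phonotactically legal
[vri] — violates constraint (a): contains banned sequence /vr/ → phonotactically illegal
Phonotactically legal: [kra], [vav.nlo], [bri] → 3.

3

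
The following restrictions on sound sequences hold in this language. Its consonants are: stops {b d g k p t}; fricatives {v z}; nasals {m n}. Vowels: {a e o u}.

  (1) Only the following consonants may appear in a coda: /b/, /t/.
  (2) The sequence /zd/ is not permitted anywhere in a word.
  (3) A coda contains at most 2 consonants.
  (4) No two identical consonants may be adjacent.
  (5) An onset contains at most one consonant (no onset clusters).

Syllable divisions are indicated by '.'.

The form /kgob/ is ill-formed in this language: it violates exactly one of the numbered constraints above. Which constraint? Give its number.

5

/kgob/: syllable 1 onset /kg/ has 2 consonants (> 1).
This is a violation of constraint 5: "An onset contains at most one consonant (no onset clusters)."
The remaining constraints (1, 2, 3, 4) are satisfied.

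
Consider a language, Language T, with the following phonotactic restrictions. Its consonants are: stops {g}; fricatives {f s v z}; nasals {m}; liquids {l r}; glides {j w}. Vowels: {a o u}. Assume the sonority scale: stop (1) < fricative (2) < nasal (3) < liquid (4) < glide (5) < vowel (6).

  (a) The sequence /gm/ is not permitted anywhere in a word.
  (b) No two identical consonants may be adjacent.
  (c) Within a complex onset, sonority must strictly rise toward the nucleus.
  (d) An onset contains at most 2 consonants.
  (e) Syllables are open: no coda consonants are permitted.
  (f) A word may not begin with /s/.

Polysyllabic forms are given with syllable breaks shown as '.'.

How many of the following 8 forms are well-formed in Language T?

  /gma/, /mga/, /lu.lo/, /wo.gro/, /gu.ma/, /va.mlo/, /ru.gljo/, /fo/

5

/gma/ — violates constraint (a): contains banned sequence /gm/ → ill-formed
/mga/ — violates constraint (c): syllable 1 onset /mg/: /m/ (nasal, 3) → /g/ (stop, 1) does not rise → ill-formed
/lu.lo/ — σ1 onset /l/, coda /∅/ ok; σ2 onset /l/, coda /∅/ ok → well-formed
/wo.gro/ — σ1 onset /w/, coda /∅/ ok; σ2 onset /gr/ (1→4 rises), coda /∅/ ok → well-formed
/gu.ma/ — σ1 onset /g/, coda /∅/ ok; σ2 onset /m/, coda /∅/ ok → well-formed
/va.mlo/ — σ1 onset /v/, coda /∅/ ok; σ2 onset /ml/ (3→4 rises), coda /∅/ ok → well-formed
/ru.gljo/ — violates constraint (d): syllable 2 onset /glj/ has 3 consonants (> 2) → ill-formed
/fo/ — σ1 onset /f/, coda /∅/ ok → well-formed
Well-formed: /lu.lo/, /wo.gro/, /gu.ma/, /va.mlo/, /fo/ → 5.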